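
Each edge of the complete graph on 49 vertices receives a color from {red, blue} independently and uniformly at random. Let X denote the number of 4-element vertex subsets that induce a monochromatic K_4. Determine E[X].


Let X = Σ_S X_S over the C(49, 4) = 211876 subsets S of size 4, where X_S = 1 if the K_4 on S is monochromatic.
For a fixed S, the K_4 on S has C(4, 2) = 6 edges. P[all 6 edges red] = (1/2)^6, and likewise for blue, so P[monochromatic] = 2·(1/2)^6 = 2^{1 − 6} = 1/32.
Summing: E[X] = C(49, 4) · 2^{1 − 6} = 211876 · 1/32 = 52969/8.
Numerically: E[X] ≈ 6621.1250.

E[X] = C(49,4)·2^(1−C(4,2)) = 52969/8 ≈ 6621.1250.


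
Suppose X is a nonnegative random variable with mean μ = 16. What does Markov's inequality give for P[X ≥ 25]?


μ = E[X] = 16, a = 25.
Markov: P[X ≥ 25] ≤ μ/a = (16)/25 = 16/25.
Numerically: ≈ 0.64000.
(Since a = 25 > μ = 16.00000, the bound 16/25 is < 1 and informative.)

P[X ≥ 25] ≤ 16/25 ≈ 0.64000.


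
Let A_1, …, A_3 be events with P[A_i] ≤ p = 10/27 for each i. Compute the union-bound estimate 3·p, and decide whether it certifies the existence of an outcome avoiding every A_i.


Union bound: P[∪_{i=1}^{3} A_i] ≤ Σ_i P[A_i] ≤ 3·p = 3·(10/27) = 10/9.
Numerically: 10/9 ≈ 1.11111.
Is 10/9 < 1? NO.
Since the bound 10/9 is ≥ 1, the union bound is uninformative here; it does NOT by itself certify existence.

3·p = 10/9 ≈ 1.11111; existence NOT certified by the union bound.


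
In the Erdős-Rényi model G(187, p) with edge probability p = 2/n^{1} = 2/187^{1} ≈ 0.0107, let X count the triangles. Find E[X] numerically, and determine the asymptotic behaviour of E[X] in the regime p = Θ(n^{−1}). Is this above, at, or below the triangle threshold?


Number of potential triangles: C(187, 3) = 1072445.
Each occurs with probability p³ ≈ (0.0107)³ ≈ 1.22339e-06.
By linearity: E[X] = C(187, 3)·p³ ≈ 1072445 · 1.22339e-06 ≈ 1.312.
Here α = 1, so p = 2/n is exactly at the triangle threshold p ~ 1/n. Asymptotically E[X] → c³/6 = 2³/6 = 4/3 ≈ 1.333, a bounded constant. In this regime the triangle count is asymptotically Poisson(c³/6).

E[X] ≈ 1.312; in regime p = Θ(1/n^{1}) E[X] stays bounded (at the triangle threshold p ~ 1/n).


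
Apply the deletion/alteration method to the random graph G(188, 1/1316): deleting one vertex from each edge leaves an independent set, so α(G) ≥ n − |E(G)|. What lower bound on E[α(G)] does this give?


E[|E(G)|] = C(188, 2)·p = 17578 · (1/1316) = 187/14.
E[α(G)] ≥ n − E[|E(G)|] = 188 − 187/14 = 2445/14.
Numerically: ≈ 174.64286.
(This is only a lower bound; the true E[α(G)] may be larger.)

E[α(G)] ≥ 2445/14 ≈ 174.64286.


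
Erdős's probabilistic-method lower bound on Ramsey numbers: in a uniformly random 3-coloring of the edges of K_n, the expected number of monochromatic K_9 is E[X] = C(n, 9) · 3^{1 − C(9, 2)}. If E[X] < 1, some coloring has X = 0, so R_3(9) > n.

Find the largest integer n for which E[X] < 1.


We need C(n, 9) · 3^{1 − 36} < 1, i.e. C(n, 9) < 3^{36 − 1} = 50031545098999707.
Check values of n near the boundary:
  n = 298: C(298, 9) = 45207677551849890; 45207677551849890 < 50031545098999707? YES
  n = 299: C(299, 9) = 46610674441390059; 46610674441390059 < 50031545098999707? YES
  n = 300: C(300, 9) = 48052241692154700; 48052241692154700 < 50031545098999707? YES
  n = 301: C(301, 9) = 49533303936090975; 49533303936090975 < 50031545098999707? YES
  n = 302: C(302, 9) = 51054804739588650; 51054804739588650 < 50031545098999707? NO
The largest n with C(n, 9) < 50031545098999707 is n = 301 (where E[X] = 16511101312030325/16677181699666569 ≈ 0.99004). Hence R_3(9) > 301, i.e. R_3(9) ≥ 302.

Largest n = 301; hence R_3(9) > 301.


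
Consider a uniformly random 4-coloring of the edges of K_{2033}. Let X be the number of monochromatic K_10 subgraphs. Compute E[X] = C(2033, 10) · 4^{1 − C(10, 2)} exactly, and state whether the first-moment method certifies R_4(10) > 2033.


E[X] = C(2033, 10) · 4^{1 − 45} = 325074373196988390113235240 · 4^{−44} = 325074373196988390113235240/309485009821345068724781056.
As a reduced fraction: E[X] = 40634296649623548764154405/38685626227668133590597632 ≈ 1.0503719.
Is E[X] < 1? NO.
Since E[X] ≥ 1, the first-moment bound is inconclusive at n = 2033; it does NOT by itself certify R_4(10) > 2033.

E[X] = 40634296649623548764154405/38685626227668133590597632 ≈ 1.0503719; E[X] ≥ 1; first-moment method inconclusive here.


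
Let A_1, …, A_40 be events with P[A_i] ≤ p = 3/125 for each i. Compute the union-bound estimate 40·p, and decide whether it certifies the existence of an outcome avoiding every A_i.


Union bound: P[∪_{i=1}^{40} A_i] ≤ Σ_i P[A_i] ≤ 40·p = 40·(3/125) = 24/25.
Numerically: 24/25 ≈ 0.960000.
Is 24/25 < 1? YES.
Since P[∪ A_i] ≤ 24/25 < 1, the complement has P[∩ A_i^c] ≥ 1 − 24/25 = 1/25 > 0, so some outcome avoids every A_i.

40·p = 24/25 ≈ 0.960000; existence CERTIFIED by the union bound.


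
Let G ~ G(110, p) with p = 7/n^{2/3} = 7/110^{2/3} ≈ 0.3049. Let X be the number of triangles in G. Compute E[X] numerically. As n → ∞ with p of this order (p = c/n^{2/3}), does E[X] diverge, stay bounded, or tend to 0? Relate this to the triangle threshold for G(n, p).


Number of potential triangles: C(110, 3) = 215820.
Each occurs with probability p³ ≈ (0.3049)³ ≈ 2.834711e-02.
By linearity: E[X] = C(110, 3)·p³ ≈ 215820 · 2.834711e-02 ≈ 6117.8727.
Since α = 2/3 < 1, p = c/n^{2/3} ≫ 1/n is above the triangle threshold p ~ 1/n. Asymptotically E[X] ~ (c³/6)·n^{3(1−α)} = (7³/6)·n^{1} → ∞; triangles are abundant w.h.p.

E[X] ≈ 6117.8727; in regime p = Θ(1/n^{2/3}) E[X] diverges (above the triangle threshold p ~ 1/n).


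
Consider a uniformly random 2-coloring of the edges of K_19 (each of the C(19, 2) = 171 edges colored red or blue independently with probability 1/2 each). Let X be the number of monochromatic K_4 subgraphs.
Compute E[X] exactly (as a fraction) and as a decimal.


Let X = Σ_S X_S over the C(19, 4) = 3876 subsets S of size 4, where X_S = 1 if the K_4 on S is monochromatic.
For a fixed S, the K_4 on S has C(4, 2) = 6 edges. P[all 6 edges red] = (1/2)^6, and likewise for blue, so P[monochromatic] = 2·(1/2)^6 = 2^{1 − 6} = 1/32.
By linearity of expectation: E[X] = C(19, 4) · 2^{1 − 6} = 3876 · 1/32 = 969/8.
Numerically: E[X] ≈ 121.125.

E[X] = C(19,4)·2^(1−C(4,2)) = 969/8 ≈ 121.125.


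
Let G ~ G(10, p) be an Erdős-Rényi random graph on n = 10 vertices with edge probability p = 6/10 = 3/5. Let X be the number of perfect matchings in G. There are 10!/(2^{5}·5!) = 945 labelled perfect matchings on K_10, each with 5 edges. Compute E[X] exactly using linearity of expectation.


K_10 has 10!/(2^{5}·5!) = 945 labelled perfect matchings.
For each such perfect matching H, let X_H = 1 if all 5 edges of H are present in G. Then P[X_H = 1] = p^{5} = (3/5)^{5} = 243/3125.
By linearity: E[X] = Σ_H E[X_H] = 945 · p^{5} = 945 · 243/3125 = 45927/625.
Numerically: E[X] ≈ 73.483.

E[X] = 945 · (3/5)^{5} = 45927/625 ≈ 73.483.


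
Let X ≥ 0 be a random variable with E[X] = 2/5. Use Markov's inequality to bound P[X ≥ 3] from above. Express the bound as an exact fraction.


μ = E[X] = 2/5, a = 3.
Markov: P[X ≥ 3] ≤ μ/a = (2/5)/3 = 2/15.
Numerically: ≈ 0.133.
(Since a = 3 > μ = 0.400, the bound 2/15 is < 1 and informative.)

P[X ≥ 3] ≤ 2/15 ≈ 0.133.


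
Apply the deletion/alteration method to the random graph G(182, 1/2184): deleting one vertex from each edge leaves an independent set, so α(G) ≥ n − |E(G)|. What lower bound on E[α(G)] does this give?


E[|E(G)|] = C(182, 2)·p = 16471 · (1/2184) = 181/24.
E[α(G)] ≥ n − E[|E(G)|] = 182 − 181/24 = 4187/24.
Numerically: ≈ 174.458333.
(This is only a lower bound; the true E[α(G)] may be larger.)

E[α(G)] ≥ 4187/24 ≈ 174.458333.


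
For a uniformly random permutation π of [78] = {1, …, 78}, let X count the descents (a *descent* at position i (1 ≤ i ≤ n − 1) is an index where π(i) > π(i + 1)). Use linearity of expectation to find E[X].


Write X = Σ X_I over i = 1, …, 77, with X_I the indicator of one descent.
There are 77 indicators.
For each fixed i, the pair (π(i), π(i+1)) is a uniformly random ordered pair of distinct values from {1, …, 78}; by symmetry P[π(i) > π(i+1)] = 1/2.
By linearity: E[X] = 77 · (1/2) = (78 − 1) · (1/2) = 77/2 ≈ 38.500.

E[X] = 77/2 = 38.500.


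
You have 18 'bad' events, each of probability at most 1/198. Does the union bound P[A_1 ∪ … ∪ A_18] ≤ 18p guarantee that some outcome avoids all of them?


Union bound: P[∪_{i=1}^{18} A_i] ≤ Σ_i P[A_i] ≤ 18·p = 18·(1/198) = 1/11.
Numerically: 1/11 ≈ 0.0909.
Is 1/11 < 1? YES.
Since P[∪ A_i] ≤ 1/11 < 1, the complement has P[∩ A_i^c] ≥ 1 − 1/11 = 10/11 > 0, so some outcome avoids every A_i.

18·p = 1/11 ≈ 0.0909; existence CERTIFIED by the union bound.


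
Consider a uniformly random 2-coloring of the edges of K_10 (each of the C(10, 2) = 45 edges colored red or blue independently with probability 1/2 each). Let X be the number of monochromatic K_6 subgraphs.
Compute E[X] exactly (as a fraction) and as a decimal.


Let X = Σ_S X_S over the C(10, 6) = 210 subsets S of size 6, where X_S = 1 if the K_6 on S is monochromatic.
For a fixed S, the K_6 on S has C(6, 2) = 15 edges. P[all 15 edges red] = (1/2)^15, and likewise for blue, so P[monochromatic] = 2·(1/2)^15 = 2^{1 − 15} = 1/16384.
By linearity: E[X] = C(10, 6) · 2^{1 − 15} = 210 · 1/16384 = 105/8192.
Numerically: E[X] ≈ 0.0128.

E[X] = C(10,6)·2^(1−C(6,2)) = 105/8192 ≈ 0.0128.


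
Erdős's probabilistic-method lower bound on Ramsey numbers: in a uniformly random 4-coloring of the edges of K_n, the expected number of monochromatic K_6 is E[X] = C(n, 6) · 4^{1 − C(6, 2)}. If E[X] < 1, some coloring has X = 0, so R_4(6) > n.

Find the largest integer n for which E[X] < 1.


We need C(n, 6) · 4^{1 − 15} < 1, i.e. C(n, 6) < 4^{15 − 1} = 268435456.
Check values of n near the boundary:
  n = 73: C(73, 6) = 170230452; 170230452 < 268435456? YES
  n = 74: C(74, 6) = 185250786; 185250786 < 268435456? YES
  n = 75: C(75, 6) = 201359550; 201359550 < 268435456? YES
  n = 76: C(76, 6) = 218618940; 218618940 < 268435456? YES
  n = 77: C(77, 6) = 237093780; 237093780 < 268435456? YES
  n = 78: C(78, 6) = 256851595; 256851595 < 268435456? YES
  n = 79: C(79, 6) = 277962685; 277962685 < 268435456? NO
  n = 80: C(80, 6) = 300500200; 300500200 < 268435456? NO
  n = 81: C(81, 6) = 324540216; 324540216 < 268435456? NO
The largest n with C(n, 6) < 268435456 is n = 78 (where E[X] = 256851595/268435456 ≈ 0.9568468). Hence R_4(6) > 78, i.e. R_4(6) ≥ 79.

Largest n = 78; hence R_4(6) > 78.


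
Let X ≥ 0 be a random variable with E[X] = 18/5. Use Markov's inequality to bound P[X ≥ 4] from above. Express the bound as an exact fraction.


μ = E[X] = 18/5, a = 4.
Markov: P[X ≥ 4] ≤ μ/a = (18/5)/4 = 9/10.
Numerically: ≈ 0.900.
(Since a = 4 > μ = 3.600, the bound 9/10 is < 1 and informative.)

P[X ≥ 4] ≤ 9/10 ≈ 0.900.


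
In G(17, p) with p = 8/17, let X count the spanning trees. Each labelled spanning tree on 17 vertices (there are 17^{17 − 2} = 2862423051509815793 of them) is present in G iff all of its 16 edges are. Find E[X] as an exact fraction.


K_17 has 17^{17 − 2} = 2862423051509815793 labelled spanning trees.
For each such spanning tree H, let X_H = 1 if all 16 edges of H are present in G. Then P[X_H = 1] = p^{16} = (8/17)^{16} = 281474976710656/48661191875666868481.
By linearity of expectation: E[X] = Σ_H E[X_H] = 2862423051509815793 · p^{16} = 2862423051509815793 · 281474976710656/48661191875666868481 = 281474976710656/17.
Numerically: E[X] ≈ 1.6557e+13.

E[X] = 2862423051509815793 · (8/17)^{16} = 281474976710656/17 ≈ 1.6557e+13.


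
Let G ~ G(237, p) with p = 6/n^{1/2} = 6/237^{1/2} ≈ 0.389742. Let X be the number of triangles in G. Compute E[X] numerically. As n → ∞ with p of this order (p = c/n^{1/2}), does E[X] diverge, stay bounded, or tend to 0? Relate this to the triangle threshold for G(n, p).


Number of potential triangles: C(237, 3) = 2190670.
Each occurs with probability p³ ≈ (0.389742)³ ≈ 5.92012985e-02.
By linearity: E[X] = C(237, 3)·p³ ≈ 2190670 · 5.92012985e-02 ≈ 129690.508480.
Since α = 1/2 < 1, p = c/n^{1/2} ≫ 1/n is above the triangle threshold p ~ 1/n. Asymptotically E[X] ~ (c³/6)·n^{3(1−α)} = (6³/6)·n^{1.5} → ∞; triangles are abundant w.h.p.

E[X] ≈ 129690.508480; in regime p = Θ(1/n^{1/2}) E[X] diverges (above the triangle threshold p ~ 1/n).


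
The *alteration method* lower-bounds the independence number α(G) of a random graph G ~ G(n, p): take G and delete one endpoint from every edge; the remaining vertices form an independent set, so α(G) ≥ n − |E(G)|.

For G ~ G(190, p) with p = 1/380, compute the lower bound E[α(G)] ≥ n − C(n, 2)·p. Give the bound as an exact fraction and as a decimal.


E[|E(G)|] = C(190, 2)·p = 17955 · (1/380) = 189/4.
E[α(G)] ≥ n − E[|E(G)|] = 190 − 189/4 = 571/4.
Numerically: ≈ 142.75000.
(This is only a lower bound; the true E[α(G)] may be larger.)

E[α(G)] ≥ 571/4 ≈ 142.75000.


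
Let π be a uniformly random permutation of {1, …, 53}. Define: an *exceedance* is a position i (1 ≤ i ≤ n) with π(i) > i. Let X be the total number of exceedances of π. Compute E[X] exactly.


Write X = Σ_{i=1}^{53} X_i, where X_i = 1_{π(i) > i}.
For each fixed i, π(i) is uniform over {1, …, 53} (marginal of a uniform permutation), so P[π(i) > i] = (n − i)/n. Summing: Σ_{i=1}^{53} (n − i)/n = (0 + 1 + … + 52)/53 = 53(53 − 1)/(2·53) = (53 − 1)/2.
Hence E[X] = Σ_{i=1}^{53} (53 − i)/53 = 26 ≈ 26.000000.

E[X] = 26 = 26.000000.


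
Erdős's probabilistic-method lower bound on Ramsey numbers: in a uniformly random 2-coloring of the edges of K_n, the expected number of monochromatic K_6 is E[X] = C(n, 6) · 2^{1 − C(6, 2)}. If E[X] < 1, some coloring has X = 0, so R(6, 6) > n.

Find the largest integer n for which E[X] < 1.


We need C(n, 6) · 2^{1 − 15} < 1, i.e. C(n, 6) < 2^{15 − 1} = 16384.
Check values of n near the boundary:
  n = 12: C(12, 6) = 924; 924 < 16384? YES
  n = 13: C(13, 6) = 1716; 1716 < 16384? YES
  n = 14: C(14, 6) = 3003; 3003 < 16384? YES
  n = 15: C(15, 6) = 5005; 5005 < 16384? YES
  n = 16: C(16, 6) = 8008; 8008 < 16384? YES
  n = 17: C(17, 6) = 12376; 12376 < 16384? YES
  n = 18: C(18, 6) = 18564; 18564 < 16384? NO
The largest n with C(n, 6) < 16384 is n = 17 (where E[X] = 1547/2048 ≈ 0.755371). Hence R(6, 6) > 17, i.e. R(6, 6) ≥ 18.

Largest n = 17; hence R(6, 6) > 17.


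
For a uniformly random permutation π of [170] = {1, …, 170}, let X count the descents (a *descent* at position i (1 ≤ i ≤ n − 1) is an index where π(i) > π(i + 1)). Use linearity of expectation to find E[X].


Write X = Σ X_I over i = 1, …, 169, with X_I the indicator of one descent.
There are 169 indicators.
For each fixed i, the pair (π(i), π(i+1)) is a uniformly random ordered pair of distinct values from {1, …, 170}; by symmetry P[π(i) > π(i+1)] = 1/2.
By linearity: E[X] = 169 · (1/2) = (170 − 1) · (1/2) = 169/2 ≈ 84.50000.

E[X] = 169/2 = 84.50000.


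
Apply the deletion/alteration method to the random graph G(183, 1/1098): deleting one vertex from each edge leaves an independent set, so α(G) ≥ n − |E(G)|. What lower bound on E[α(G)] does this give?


E[|E(G)|] = C(183, 2)·p = 16653 · (1/1098) = 91/6.
E[α(G)] ≥ n − E[|E(G)|] = 183 − 91/6 = 1007/6.
Numerically: ≈ 167.8333.
(This is only a lower bound; the true E[α(G)] may be larger.)

E[α(G)] ≥ 1007/6 ≈ 167.8333.


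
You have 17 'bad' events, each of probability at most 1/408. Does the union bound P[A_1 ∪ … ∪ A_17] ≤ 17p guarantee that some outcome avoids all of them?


Union bound: P[∪_{i=1}^{17} A_i] ≤ Σ_i P[A_i] ≤ 17·p = 17·(1/408) = 1/24.
Numerically: 1/24 ≈ 0.04167.
Is 1/24 < 1? YES.
Since P[∪ A_i] ≤ 1/24 < 1, the complement has P[∩ A_i^c] ≥ 1 − 1/24 = 23/24 > 0, so some outcome avoids every A_i.

17·p = 1/24 ≈ 0.04167; existence CERTIFIED by the union bound.


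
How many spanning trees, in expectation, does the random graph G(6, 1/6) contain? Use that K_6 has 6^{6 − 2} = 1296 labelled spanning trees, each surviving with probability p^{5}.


K_6 has 6^{6 − 2} = 1296 labelled spanning trees.
For each such spanning tree H, let X_H = 1 if all 5 edges of H are present in G. Then P[X_H = 1] = p^{5} = (1/6)^{5} = 1/7776.
Summing the indicators: E[X] = Σ_H E[X_H] = 1296 · p^{5} = 1296 · 1/7776 = 1/6.
Numerically: E[X] ≈ 0.166667.

E[X] = 1296 · (1/6)^{5} = 1/6 ≈ 0.166667.


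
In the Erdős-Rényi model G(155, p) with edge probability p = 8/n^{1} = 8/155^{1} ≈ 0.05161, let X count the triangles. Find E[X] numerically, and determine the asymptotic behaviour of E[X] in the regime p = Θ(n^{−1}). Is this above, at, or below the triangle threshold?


Number of potential triangles: C(155, 3) = 608685.
Each occurs with probability p³ ≈ (0.05161)³ ≈ 1.374912e-04.
By linearity: E[X] = C(155, 3)·p³ ≈ 608685 · 1.374912e-04 ≈ 83.6888.
Here α = 1, so p = 8/n is exactly at the triangle threshold p ~ 1/n. Asymptotically E[X] → c³/6 = 8³/6 = 256/3 ≈ 85.3333, a bounded constant. In this regime the triangle count is asymptotically Poisson(c³/6).

E[X] ≈ 83.6888; in regime p = Θ(1/n^{1}) E[X] stays bounded (at the triangle threshold p ~ 1/n).


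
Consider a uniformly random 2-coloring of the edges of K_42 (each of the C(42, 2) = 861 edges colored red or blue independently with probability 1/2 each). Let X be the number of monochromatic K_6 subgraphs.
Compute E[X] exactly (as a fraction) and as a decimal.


Let X = Σ_S X_S over the C(42, 6) = 5245786 subsets S of size 6, where X_S = 1 if the K_6 on S is monochromatic.
For a fixed S, the K_6 on S has C(6, 2) = 15 edges. P[all 15 edges red] = (1/2)^15, and likewise for blue, so P[monochromatic] = 2·(1/2)^15 = 2^{1 − 15} = 1/16384.
By linearity: E[X] = C(42, 6) · 2^{1 − 15} = 5245786 · 1/16384 = 2622893/8192.
Numerically: E[X] ≈ 320.17737.

E[X] = C(42,6)·2^(1−C(6,2)) = 2622893/8192 ≈ 320.17737.


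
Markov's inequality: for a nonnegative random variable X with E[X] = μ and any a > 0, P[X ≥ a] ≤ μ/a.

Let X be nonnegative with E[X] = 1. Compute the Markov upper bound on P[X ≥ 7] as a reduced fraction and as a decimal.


μ = E[X] = 1, a = 7.
Markov: P[X ≥ 7] ≤ μ/a = (1)/7 = 1/7.
Numerically: ≈ 0.142857.
(Since a = 7 > μ = 1.000000, the bound 1/7 is < 1 and informative.)

P[X ≥ 7] ≤ 1/7 ≈ 0.142857.


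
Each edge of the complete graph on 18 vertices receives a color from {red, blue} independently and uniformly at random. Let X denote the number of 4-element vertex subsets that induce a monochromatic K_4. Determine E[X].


Let X = Σ_S X_S over the C(18, 4) = 3060 subsets S of size 4, where X_S = 1 if the K_4 on S is monochromatic.
For a fixed S, the K_4 on S has C(4, 2) = 6 edges. P[all 6 edges red] = (1/2)^6, and likewise for blue, so P[monochromatic] = 2·(1/2)^6 = 2^{1 − 6} = 1/32.
Summing: E[X] = C(18, 4) · 2^{1 − 6} = 3060 · 1/32 = 765/8.
Numerically: E[X] ≈ 95.625000.

E[X] = C(18,4)·2^(1−C(4,2)) = 765/8 ≈ 95.625000.


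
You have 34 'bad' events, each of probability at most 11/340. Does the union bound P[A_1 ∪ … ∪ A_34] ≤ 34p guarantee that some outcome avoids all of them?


Union bound: P[∪_{i=1}^{34} A_i] ≤ Σ_i P[A_i] ≤ 34·p = 34·(11/340) = 11/10.
Numerically: 11/10 ≈ 1.1000000.
Is 11/10 < 1? NO.
Since the bound 11/10 is ≥ 1, the union bound is uninformative here; it does NOT by itself certify existence.

34·p = 11/10 ≈ 1.1000000; existence NOT certified by the union bound.


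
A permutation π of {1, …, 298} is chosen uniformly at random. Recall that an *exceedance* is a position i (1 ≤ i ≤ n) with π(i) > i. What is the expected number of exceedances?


Write X = Σ_{i=1}^{298} X_i, where X_i = 1_{π(i) > i}.
For each fixed i, π(i) is uniform over {1, …, 298} (marginal of a uniform permutation), so P[π(i) > i] = (n − i)/n. Summing: Σ_{i=1}^{298} (n − i)/n = (0 + 1 + … + 297)/298 = 298(298 − 1)/(2·298) = (298 − 1)/2.
Hence E[X] = Σ_{i=1}^{298} (298 − i)/298 = 297/2 ≈ 148.50000.

E[X] = 297/2 = 148.50000.


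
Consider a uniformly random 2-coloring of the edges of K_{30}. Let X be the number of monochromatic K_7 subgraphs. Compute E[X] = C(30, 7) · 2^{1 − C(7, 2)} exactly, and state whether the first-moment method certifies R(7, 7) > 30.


E[X] = C(30, 7) · 2^{1 − 21} = 2035800 · 2^{−20} = 2035800/1048576.
As a reduced fraction: E[X] = 254475/131072 ≈ 1.94149.
Is E[X] < 1? NO.
Since E[X] ≥ 1, the first-moment bound is inconclusive at n = 30; it does NOT by itself certify R(7, 7) > 30.

E[X] = 254475/131072 ≈ 1.94149; E[X] ≥ 1; first-moment method inconclusive here.


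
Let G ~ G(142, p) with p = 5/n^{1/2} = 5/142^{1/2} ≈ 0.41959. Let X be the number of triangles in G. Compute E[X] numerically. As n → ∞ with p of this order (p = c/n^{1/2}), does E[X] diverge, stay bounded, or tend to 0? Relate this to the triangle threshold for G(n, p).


Number of potential triangles: C(142, 3) = 467180.
Each occurs with probability p³ ≈ (0.41959)³ ≈ 7.3871598e-02.
By linearity: E[X] = C(142, 3)·p³ ≈ 467180 · 7.3871598e-02 ≈ 34511.33336.
Since α = 1/2 < 1, p = c/n^{1/2} ≫ 1/n is above the triangle threshold p ~ 1/n. Asymptotically E[X] ~ (c³/6)·n^{3(1−α)} = (5³/6)·n^{1.5} → ∞; triangles are abundant w.h.p.

E[X] ≈ 34511.33336; in regime p = Θ(1/n^{1/2}) E[X] diverges (above the triangle threshold p ~ 1/n).


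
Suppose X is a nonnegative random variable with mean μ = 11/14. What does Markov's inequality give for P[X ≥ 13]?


μ = E[X] = 11/14, a = 13.
Markov: P[X ≥ 13] ≤ μ/a = (11/14)/13 = 11/182.
Numerically: ≈ 0.0604.
(Since a = 13 > μ = 0.7857, the bound 11/182 is < 1 and informative.)

P[X ≥ 13] ≤ 11/182 ≈ 0.0604.


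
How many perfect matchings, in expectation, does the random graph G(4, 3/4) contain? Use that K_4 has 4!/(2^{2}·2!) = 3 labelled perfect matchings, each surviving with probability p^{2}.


K_4 has 4!/(2^{2}·2!) = 3 labelled perfect matchings.
For each such perfect matching H, let X_H = 1 if all 2 edges of H are present in G. Then P[X_H = 1] = p^{2} = (3/4)^{2} = 9/16.
By linearity of expectation: E[X] = Σ_H E[X_H] = 3 · p^{2} = 3 · 9/16 = 27/16.
Numerically: E[X] ≈ 1.69.

E[X] = 3 · (3/4)^{2} = 27/16 ≈ 1.69.


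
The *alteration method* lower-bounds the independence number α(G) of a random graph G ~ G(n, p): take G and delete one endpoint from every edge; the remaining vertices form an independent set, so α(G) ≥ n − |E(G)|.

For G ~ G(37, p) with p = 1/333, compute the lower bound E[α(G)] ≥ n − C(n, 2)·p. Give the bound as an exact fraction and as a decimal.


E[|E(G)|] = C(37, 2)·p = 666 · (1/333) = 2.
E[α(G)] ≥ n − E[|E(G)|] = 37 − 2 = 35.
Numerically: ≈ 35.000.
(This is only a lower bound; the true E[α(G)] may be larger.)

E[α(G)] ≥ 35 ≈ 35.000.


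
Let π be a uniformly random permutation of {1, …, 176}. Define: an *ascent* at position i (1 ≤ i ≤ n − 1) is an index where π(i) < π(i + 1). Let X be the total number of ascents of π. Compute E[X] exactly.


Write X = Σ X_I over i = 1, …, 175, with X_I the indicator of one ascent.
There are 175 indicators.
For each fixed i, the pair (π(i), π(i+1)) is a uniformly random ordered pair of distinct values from {1, …, 176}; by symmetry P[π(i) < π(i+1)] = 1/2.
By linearity: E[X] = 175 · (1/2) = (176 − 1) · (1/2) = 175/2 ≈ 87.50000.

E[X] = 175/2 = 87.50000.


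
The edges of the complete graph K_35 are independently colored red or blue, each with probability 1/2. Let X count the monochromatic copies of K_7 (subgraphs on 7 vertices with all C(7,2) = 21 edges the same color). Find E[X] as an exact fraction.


Let X = Σ_S X_S over the C(35, 7) = 6724520 subsets S of size 7, where X_S = 1 if the K_7 on S is monochromatic.
For a fixed S, the K_7 on S has C(7, 2) = 21 edges. P[all 21 edges red] = (1/2)^21, and likewise for blue, so P[monochromatic] = 2·(1/2)^21 = 2^{1 − 21} = 1/1048576.
By linearity: E[X] = C(35, 7) · 2^{1 − 21} = 6724520 · 1/1048576 = 840565/131072.
Numerically: E[X] ≈ 6.413002.

E[X] = C(35,7)·2^(1−C(7,2)) = 840565/131072 ≈ 6.413002.


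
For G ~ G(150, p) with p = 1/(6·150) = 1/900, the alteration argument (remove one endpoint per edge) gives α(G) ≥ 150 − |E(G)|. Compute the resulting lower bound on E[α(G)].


E[|E(G)|] = C(150, 2)·p = 11175 · (1/900) = 149/12.
E[α(G)] ≥ n − E[|E(G)|] = 150 − 149/12 = 1651/12.
Numerically: ≈ 137.5833.
(This is only a lower bound; the true E[α(G)] may be larger.)

E[α(G)] ≥ 1651/12 ≈ 137.5833.


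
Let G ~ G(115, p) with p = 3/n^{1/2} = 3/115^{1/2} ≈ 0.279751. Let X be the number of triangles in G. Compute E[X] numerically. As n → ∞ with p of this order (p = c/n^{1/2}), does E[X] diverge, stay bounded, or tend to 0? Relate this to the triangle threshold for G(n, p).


Number of potential triangles: C(115, 3) = 246905.
Each occurs with probability p³ ≈ (0.279751)³ ≈ 2.18935911e-02.
By linearity: E[X] = C(115, 3)·p³ ≈ 246905 · 2.18935911e-02 ≈ 5405.637123.
Since α = 1/2 < 1, p = c/n^{1/2} ≫ 1/n is above the triangle threshold p ~ 1/n. Asymptotically E[X] ~ (c³/6)·n^{3(1−α)} = (3³/6)·n^{1.5} → ∞; triangles are abundant w.h.p.

E[X] ≈ 5405.637123; in regime p = Θ(1/n^{1/2}) E[X] diverges (above the triangle threshold p ~ 1/n).


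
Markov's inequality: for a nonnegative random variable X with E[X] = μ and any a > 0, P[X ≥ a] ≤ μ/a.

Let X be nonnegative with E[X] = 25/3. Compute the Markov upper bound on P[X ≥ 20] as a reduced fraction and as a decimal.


μ = E[X] = 25/3, a = 20.
Markov: P[X ≥ 20] ≤ μ/a = (25/3)/20 = 5/12.
Numerically: ≈ 0.4167.
(Since a = 20 > μ = 8.3333, the bound 5/12 is < 1 and informative.)

P[X ≥ 20] ≤ 5/12 ≈ 0.4167.


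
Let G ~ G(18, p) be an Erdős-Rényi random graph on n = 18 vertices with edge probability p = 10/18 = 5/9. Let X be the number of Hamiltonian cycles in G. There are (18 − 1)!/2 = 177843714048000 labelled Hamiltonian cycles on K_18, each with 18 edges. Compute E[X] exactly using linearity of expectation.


K_18 has (18 − 1)!/2 = 177843714048000 labelled Hamiltonian cycles.
For each such Hamiltonian cycle H, let X_H = 1 if all 18 edges of H are present in G. Then P[X_H = 1] = p^{18} = (5/9)^{18} = 3814697265625/150094635296999121.
By linearity of expectation: E[X] = Σ_H E[X_H] = 177843714048000 · p^{18} = 177843714048000 · 3814697265625/150094635296999121 = 930617187500000000000000/205891132094649.
Numerically: E[X] ≈ 4.52e+09.

E[X] = 177843714048000 · (5/9)^{18} = 930617187500000000000000/205891132094649 ≈ 4.52e+09.


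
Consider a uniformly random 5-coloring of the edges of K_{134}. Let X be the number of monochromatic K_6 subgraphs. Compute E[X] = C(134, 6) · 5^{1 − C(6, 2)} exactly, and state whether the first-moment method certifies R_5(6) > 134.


E[X] = C(134, 6) · 5^{1 − 15} = 7177979809 · 5^{−14} = 7177979809/6103515625.
As a reduced fraction: E[X] = 7177979809/6103515625 ≈ 1.1760.
Is E[X] < 1? NO.
Since E[X] ≥ 1, the first-moment bound is inconclusive at n = 134; it does NOT by itself certify R_5(6) > 134.

E[X] = 7177979809/6103515625 ≈ 1.1760; E[X] ≥ 1; first-moment method inconclusive here.


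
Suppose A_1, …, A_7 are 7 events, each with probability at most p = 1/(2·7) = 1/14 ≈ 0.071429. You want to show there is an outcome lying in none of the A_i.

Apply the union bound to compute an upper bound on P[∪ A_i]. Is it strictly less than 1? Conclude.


Union bound: P[∪_{i=1}^{7} A_i] ≤ Σ_i P[A_i] ≤ 7·p = 7·(1/14) = 1/2.
Numerically: 1/2 ≈ 0.500000.
Is 1/2 < 1? YES.
Since P[∪ A_i] ≤ 1/2 < 1, the complement has P[∩ A_i^c] ≥ 1 − 1/2 = 1/2 > 0, so some outcome avoids every A_i.

7·p = 1/2 ≈ 0.500000; existence CERTIFIED by the union bound.


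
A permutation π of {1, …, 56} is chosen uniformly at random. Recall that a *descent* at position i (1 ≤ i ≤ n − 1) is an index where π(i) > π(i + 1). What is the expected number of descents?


Write X = Σ X_I over i = 1, …, 55, with X_I the indicator of one descent.
There are 55 indicators.
For each fixed i, the pair (π(i), π(i+1)) is a uniformly random ordered pair of distinct values from {1, …, 56}; by symmetry P[π(i) > π(i+1)] = 1/2.
By linearity: E[X] = 55 · (1/2) = (56 − 1) · (1/2) = 55/2 ≈ 27.50000.

E[X] = 55/2 = 27.50000.


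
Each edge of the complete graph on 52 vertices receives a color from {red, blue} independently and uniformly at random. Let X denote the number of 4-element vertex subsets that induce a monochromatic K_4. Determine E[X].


Let X = Σ_S X_S over the C(52, 4) = 270725 subsets S of size 4, where X_S = 1 if the K_4 on S is monochromatic.
For a fixed S, the K_4 on S has C(4, 2) = 6 edges. P[all 6 edges red] = (1/2)^6, and likewise for blue, so P[monochromatic] = 2·(1/2)^6 = 2^{1 − 6} = 1/32.
By linearity: E[X] = C(52, 4) · 2^{1 − 6} = 270725 · 1/32 = 270725/32.
Numerically: E[X] ≈ 8460.156250.

E[X] = C(52,4)·2^(1−C(4,2)) = 270725/32 ≈ 8460.156250.


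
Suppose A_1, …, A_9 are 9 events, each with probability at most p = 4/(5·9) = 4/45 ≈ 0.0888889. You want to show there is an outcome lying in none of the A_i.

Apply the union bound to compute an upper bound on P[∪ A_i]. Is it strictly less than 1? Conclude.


Union bound: P[∪_{i=1}^{9} A_i] ≤ Σ_i P[A_i] ≤ 9·p = 9·(4/45) = 4/5.
Numerically: 4/5 ≈ 0.8000000.
Is 4/5 < 1? YES.
Since P[∪ A_i] ≤ 4/5 < 1, the complement has P[∩ A_i^c] ≥ 1 − 4/5 = 1/5 > 0, so some outcome avoids every A_i.

9·p = 4/5 ≈ 0.8000000; existence CERTIFIED by the union bound.


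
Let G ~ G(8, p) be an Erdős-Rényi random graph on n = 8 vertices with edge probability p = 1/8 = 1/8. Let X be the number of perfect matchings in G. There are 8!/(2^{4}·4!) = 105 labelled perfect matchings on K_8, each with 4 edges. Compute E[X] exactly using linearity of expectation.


K_8 has 8!/(2^{4}·4!) = 105 labelled perfect matchings.
For each such perfect matching H, let X_H = 1 if all 4 edges of H are present in G. Then P[X_H = 1] = p^{4} = (1/8)^{4} = 1/4096.
By linearity: E[X] = Σ_H E[X_H] = 105 · p^{4} = 105 · 1/4096 = 105/4096.
Numerically: E[X] ≈ 0.0256348.

E[X] = 105 · (1/8)^{4} = 105/4096 ≈ 0.0256348.


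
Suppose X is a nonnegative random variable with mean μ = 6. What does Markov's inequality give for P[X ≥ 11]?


μ = E[X] = 6, a = 11.
Markov: P[X ≥ 11] ≤ μ/a = (6)/11 = 6/11.
Numerically: ≈ 0.545455.
(Since a = 11 > μ = 6.000000, the bound 6/11 is < 1 and informative.)

P[X ≥ 11] ≤ 6/11 ≈ 0.545455.


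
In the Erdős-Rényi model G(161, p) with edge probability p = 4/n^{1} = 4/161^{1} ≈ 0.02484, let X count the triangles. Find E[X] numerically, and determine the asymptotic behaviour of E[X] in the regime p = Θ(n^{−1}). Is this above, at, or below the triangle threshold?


Number of potential triangles: C(161, 3) = 682640.
Each occurs with probability p³ ≈ (0.02484)³ ≈ 1.533566e-05.
By linearity: E[X] = C(161, 3)·p³ ≈ 682640 · 1.533566e-05 ≈ 10.4687.
Here α = 1, so p = 4/n is exactly at the triangle threshold p ~ 1/n. Asymptotically E[X] → c³/6 = 4³/6 = 32/3 ≈ 10.6667, a bounded constant. In this regime the triangle count is asymptotically Poisson(c³/6).

E[X] ≈ 10.4687; in regime p = Θ(1/n^{1}) E[X] stays bounded (at the triangle threshold p ~ 1/n).


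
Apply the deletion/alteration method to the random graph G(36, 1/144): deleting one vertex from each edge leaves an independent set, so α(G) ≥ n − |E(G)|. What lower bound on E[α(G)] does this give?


E[|E(G)|] = C(36, 2)·p = 630 · (1/144) = 35/8.
E[α(G)] ≥ n − E[|E(G)|] = 36 − 35/8 = 253/8.
Numerically: ≈ 31.625.
(This is only a lower bound; the true E[α(G)] may be larger.)

E[α(G)] ≥ 253/8 ≈ 31.625.


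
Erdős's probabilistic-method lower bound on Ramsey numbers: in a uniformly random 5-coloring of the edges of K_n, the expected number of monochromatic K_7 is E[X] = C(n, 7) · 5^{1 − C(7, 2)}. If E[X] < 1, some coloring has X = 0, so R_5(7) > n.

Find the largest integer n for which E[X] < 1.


We need C(n, 7) · 5^{1 − 21} < 1, i.e. C(n, 7) < 5^{21 − 1} = 95367431640625.
Check values of n near the boundary:
  n = 334: C(334, 7) = 86359460961576; 86359460961576 < 95367431640625? YES
  n = 335: C(335, 7) = 88202498238195; 88202498238195 < 95367431640625? YES
  n = 336: C(336, 7) = 90079147136880; 90079147136880 < 95367431640625? YES
  n = 337: C(337, 7) = 91989916924632; 91989916924632 < 95367431640625? YES
  n = 338: C(338, 7) = 93935323022736; 93935323022736 < 95367431640625? YES
  n = 339: C(339, 7) = 95915887062372; 95915887062372 < 95367431640625? NO
The largest n with C(n, 7) < 95367431640625 is n = 338 (where E[X] = 93935323022736/95367431640625 ≈ 0.985). Hence R_5(7) > 338, i.e. R_5(7) ≥ 339.

Largest n = 338; hence R_5(7) > 338.


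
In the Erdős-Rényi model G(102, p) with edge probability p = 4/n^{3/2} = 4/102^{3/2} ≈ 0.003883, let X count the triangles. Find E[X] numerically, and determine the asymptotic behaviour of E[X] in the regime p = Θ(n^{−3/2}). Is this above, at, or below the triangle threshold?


Number of potential triangles: C(102, 3) = 171700.
Each occurs with probability p³ ≈ (0.003883)³ ≈ 5.854357e-08.
By linearity: E[X] = C(102, 3)·p³ ≈ 171700 · 5.854357e-08 ≈ 0.0101.
Since α = 3/2 > 1, p = c/n^{3/2} = o(1/n) is below the triangle threshold p ~ 1/n. Asymptotically E[X] ~ (c³/6)·n^{3(1−α)} = (4³/6)·n^{-1.5} → 0, so by Markov's inequality G has no triangles w.h.p.

E[X] ≈ 0.0101; in regime p = Θ(1/n^{3/2}) E[X] tends to 0 (below the triangle threshold p ~ 1/n).


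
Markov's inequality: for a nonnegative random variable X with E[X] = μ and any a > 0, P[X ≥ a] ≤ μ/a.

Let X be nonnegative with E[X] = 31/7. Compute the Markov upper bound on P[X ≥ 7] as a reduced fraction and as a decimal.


μ = E[X] = 31/7, a = 7.
Markov: P[X ≥ 7] ≤ μ/a = (31/7)/7 = 31/49.
Numerically: ≈ 0.63265.
(Since a = 7 > μ = 4.42857, the bound 31/49 is < 1 and informative.)

P[X ≥ 7] ≤ 31/49 ≈ 0.63265.


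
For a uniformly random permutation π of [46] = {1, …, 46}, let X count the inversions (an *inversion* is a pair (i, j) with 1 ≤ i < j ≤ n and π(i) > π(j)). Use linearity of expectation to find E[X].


Write X = Σ X_I over the C(46, 2) = 1035 pairs i < j, with X_I the indicator of one inversion.
There are 1035 indicators.
For each fixed pair i < j, the values π(i) and π(j) are two distinct elements of {1, …, 46} in uniformly random order; by symmetry P[π(i) > π(j)] = 1/2.
By linearity: E[X] = 1035 · (1/2) = C(46, 2) · (1/2) = 1035/2 = 1035/2 ≈ 517.500000.

E[X] = 1035/2 = 517.500000.


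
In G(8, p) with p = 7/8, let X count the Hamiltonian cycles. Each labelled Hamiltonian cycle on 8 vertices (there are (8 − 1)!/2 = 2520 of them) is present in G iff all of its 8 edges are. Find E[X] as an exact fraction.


K_8 has (8 − 1)!/2 = 2520 labelled Hamiltonian cycles.
For each such Hamiltonian cycle H, let X_H = 1 if all 8 edges of H are present in G. Then P[X_H = 1] = p^{8} = (7/8)^{8} = 5764801/16777216.
Summing the indicators: E[X] = Σ_H E[X_H] = 2520 · p^{8} = 2520 · 5764801/16777216 = 1815912315/2097152.
Numerically: E[X] ≈ 866.

E[X] = 2520 · (7/8)^{8} = 1815912315/2097152 ≈ 866.


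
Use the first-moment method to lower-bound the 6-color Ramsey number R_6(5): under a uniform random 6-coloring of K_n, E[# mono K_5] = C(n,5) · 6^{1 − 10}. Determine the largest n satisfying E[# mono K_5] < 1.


We need C(n, 5) · 6^{1 − 10} < 1, i.e. C(n, 5) < 6^{10 − 1} = 10077696.
Check values of n near the boundary:
  n = 66: C(66, 5) = 8936928; 8936928 < 10077696? YES
  n = 67: C(67, 5) = 9657648; 9657648 < 10077696? YES
  n = 68: C(68, 5) = 10424128; 10424128 < 10077696? NO
The largest n with C(n, 5) < 10077696 is n = 67 (where E[X] = 67067/69984 ≈ 0.958319). Hence R_6(5) > 67, i.e. R_6(5) ≥ 68.

Largest n = 67; hence R_6(5) > 67.


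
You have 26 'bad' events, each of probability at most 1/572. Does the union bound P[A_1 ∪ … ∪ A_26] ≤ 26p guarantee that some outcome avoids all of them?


Union bound: P[∪_{i=1}^{26} A_i] ≤ Σ_i P[A_i] ≤ 26·p = 26·(1/572) = 1/22.
Numerically: 1/22 ≈ 0.0454545.
Is 1/22 < 1? YES.
Since P[∪ A_i] ≤ 1/22 < 1, the complement has P[∩ A_i^c] ≥ 1 − 1/22 = 21/22 > 0, so some outcome avoids every A_i.

26·p = 1/22 ≈ 0.0454545; existence CERTIFIED by the union bound.


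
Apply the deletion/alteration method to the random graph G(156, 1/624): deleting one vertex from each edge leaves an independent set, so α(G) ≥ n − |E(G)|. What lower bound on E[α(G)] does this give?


E[|E(G)|] = C(156, 2)·p = 12090 · (1/624) = 155/8.
E[α(G)] ≥ n − E[|E(G)|] = 156 − 155/8 = 1093/8.
Numerically: ≈ 136.625.
(This is only a lower bound; the true E[α(G)] may be larger.)

E[α(G)] ≥ 1093/8 ≈ 136.625.


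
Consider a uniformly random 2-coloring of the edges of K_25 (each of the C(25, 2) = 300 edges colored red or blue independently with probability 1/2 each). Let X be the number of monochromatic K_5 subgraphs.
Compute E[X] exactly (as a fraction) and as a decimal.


Let X = Σ_S X_S over the C(25, 5) = 53130 subsets S of size 5, where X_S = 1 if the K_5 on S is monochromatic.
For a fixed S, the K_5 on S has C(5, 2) = 10 edges. P[all 10 edges red] = (1/2)^10, and likewise for blue, so P[monochromatic] = 2·(1/2)^10 = 2^{1 − 10} = 1/512.
By linearity of expectation: E[X] = C(25, 5) · 2^{1 − 10} = 53130 · 1/512 = 26565/256.
Numerically: E[X] ≈ 103.770.

E[X] = C(25,5)·2^(1−C(5,2)) = 26565/256 ≈ 103.770.


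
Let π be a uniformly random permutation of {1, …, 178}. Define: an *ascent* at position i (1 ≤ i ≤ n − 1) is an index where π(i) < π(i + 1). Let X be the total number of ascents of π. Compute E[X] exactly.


Write X = Σ X_I over i = 1, …, 177, with X_I the indicator of one ascent.
There are 177 indicators.
For each fixed i, the pair (π(i), π(i+1)) is a uniformly random ordered pair of distinct values from {1, …, 178}; by symmetry P[π(i) < π(i+1)] = 1/2.
By linearity: E[X] = 177 · (1/2) = (178 − 1) · (1/2) = 177/2 ≈ 88.500000.

E[X] = 177/2 = 88.500000.


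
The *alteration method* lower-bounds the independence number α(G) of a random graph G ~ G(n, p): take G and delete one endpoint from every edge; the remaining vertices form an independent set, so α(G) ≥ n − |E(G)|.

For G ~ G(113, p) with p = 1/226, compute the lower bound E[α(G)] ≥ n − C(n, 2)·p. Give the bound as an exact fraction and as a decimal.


E[|E(G)|] = C(113, 2)·p = 6328 · (1/226) = 28.
E[α(G)] ≥ n − E[|E(G)|] = 113 − 28 = 85.
Numerically: ≈ 85.000000.
(This is only a lower bound; the true E[α(G)] may be larger.)

E[α(G)] ≥ 85 ≈ 85.000000.


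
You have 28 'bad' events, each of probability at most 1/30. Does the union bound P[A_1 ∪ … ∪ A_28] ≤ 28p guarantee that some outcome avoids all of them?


Union bound: P[∪_{i=1}^{28} A_i] ≤ Σ_i P[A_i] ≤ 28·p = 28·(1/30) = 14/15.
Numerically: 14/15 ≈ 0.93333.
Is 14/15 < 1? YES.
Since P[∪ A_i] ≤ 14/15 < 1, the complement has P[∩ A_i^c] ≥ 1 − 14/15 = 1/15 > 0, so some outcome avoids every A_i.

28·p = 14/15 ≈ 0.93333; existence CERTIFIED by the union bound.


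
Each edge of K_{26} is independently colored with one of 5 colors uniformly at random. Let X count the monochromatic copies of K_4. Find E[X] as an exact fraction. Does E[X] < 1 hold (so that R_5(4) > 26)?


E[X] = C(26, 4) · 5^{1 − 6} = 14950 · 5^{−5} = 14950/3125.
As a reduced fraction: E[X] = 598/125 ≈ 4.78400.
Is E[X] < 1? NO.
Since E[X] ≥ 1, the first-moment bound is inconclusive at n = 26; it does NOT by itself certify R_5(4) > 26.

E[X] = 598/125 ≈ 4.78400; E[X] ≥ 1; first-moment method inconclusive here.
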